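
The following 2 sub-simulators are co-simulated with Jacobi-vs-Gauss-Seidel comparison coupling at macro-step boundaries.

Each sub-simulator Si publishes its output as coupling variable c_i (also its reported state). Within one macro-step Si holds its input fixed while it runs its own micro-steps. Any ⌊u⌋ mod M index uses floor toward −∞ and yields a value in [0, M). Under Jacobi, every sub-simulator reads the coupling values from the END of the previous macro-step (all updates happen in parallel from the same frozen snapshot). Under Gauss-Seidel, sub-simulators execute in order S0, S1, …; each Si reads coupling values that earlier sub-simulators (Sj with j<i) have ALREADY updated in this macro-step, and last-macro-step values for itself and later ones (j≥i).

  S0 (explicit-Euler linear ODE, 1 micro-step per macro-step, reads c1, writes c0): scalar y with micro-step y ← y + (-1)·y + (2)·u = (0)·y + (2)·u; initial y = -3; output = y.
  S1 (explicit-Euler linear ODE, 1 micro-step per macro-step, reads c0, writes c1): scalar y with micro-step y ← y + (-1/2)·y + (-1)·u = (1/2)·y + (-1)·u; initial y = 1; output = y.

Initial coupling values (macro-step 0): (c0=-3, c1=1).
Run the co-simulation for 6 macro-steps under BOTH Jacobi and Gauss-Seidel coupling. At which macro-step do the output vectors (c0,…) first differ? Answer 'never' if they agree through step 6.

[Jacobi] macro 1: S0 reads c1=1 → after 1×micro: 2; S1 reads c0=-3 → after 1×micro: 7/2 ⇒ (c0=2, c1=7/2)
[Jacobi] macro 2: S0 reads c1=7/2 → after 1×micro: 7; S1 reads c0=2 → after 1×micro: -1/4 ⇒ (c0=7, c1=-1/4)
[Jacobi] macro 3: S0 reads c1=-1/4 → after 1×micro: -1/2; S1 reads c0=7 → after 1×micro: -57/8 ⇒ (c0=-1/2, c1=-57/8)
[Jacobi] macro 4: S0 reads c1=-57/8 → after 1×micro: -57/4; S1 reads c0=-1/2 → after 1×micro: -49/16 ⇒ (c0=-57/4, c1=-49/16)
[Jacobi] macro 5: S0 reads c1=-49/16 → after 1×micro: -49/8; S1 reads c0=-57/4 → after 1×micro: 407/32 ⇒ (c0=-49/8, c1=407/32)
[Jacobi] macro 6: S0 reads c1=407/32 → after 1×micro: 407/16; S1 reads c0=-49/8 → after 1×micro: 799/64 ⇒ (c0=407/16, c1=799/64)
[Gauss-Seidel] macro 1: S0 reads c1=1 → after 1×micro: 2; S1 reads c0=2 → after 1×micro: -3/2 ⇒ (c0=2, c1=-3/2)
[Gauss-Seidel] macro 2: S0 reads c1=-3/2 → after 1×micro: -3; S1 reads c0=-3 → after 1×micro: 9/4 ⇒ (c0=-3, c1=9/4)
[Gauss-Seidel] macro 3: S0 reads c1=9/4 → after 1×micro: 9/2; S1 reads c0=9/2 → after 1×micro: -27/8 ⇒ (c0=9/2, c1=-27/8)
[Gauss-Seidel] macro 4: S0 reads c1=-27/8 → after 1×micro: -27/4; S1 reads c0=-27/4 → after 1×micro: 81/16 ⇒ (c0=-27/4, c1=81/16)
[Gauss-Seidel] macro 5: S0 reads c1=81/16 → after 1×micro: 81/8; S1 reads c0=81/8 → after 1×micro: -243/32 ⇒ (c0=81/8, c1=-243/32)
[Gauss-Seidel] macro 6: S0 reads c1=-243/32 → after 1×micro: -243/16; S1 reads c0=-243/16 → after 1×micro: 729/64 ⇒ (c0=-243/16, c1=729/64)

first divergence at macro-step: 1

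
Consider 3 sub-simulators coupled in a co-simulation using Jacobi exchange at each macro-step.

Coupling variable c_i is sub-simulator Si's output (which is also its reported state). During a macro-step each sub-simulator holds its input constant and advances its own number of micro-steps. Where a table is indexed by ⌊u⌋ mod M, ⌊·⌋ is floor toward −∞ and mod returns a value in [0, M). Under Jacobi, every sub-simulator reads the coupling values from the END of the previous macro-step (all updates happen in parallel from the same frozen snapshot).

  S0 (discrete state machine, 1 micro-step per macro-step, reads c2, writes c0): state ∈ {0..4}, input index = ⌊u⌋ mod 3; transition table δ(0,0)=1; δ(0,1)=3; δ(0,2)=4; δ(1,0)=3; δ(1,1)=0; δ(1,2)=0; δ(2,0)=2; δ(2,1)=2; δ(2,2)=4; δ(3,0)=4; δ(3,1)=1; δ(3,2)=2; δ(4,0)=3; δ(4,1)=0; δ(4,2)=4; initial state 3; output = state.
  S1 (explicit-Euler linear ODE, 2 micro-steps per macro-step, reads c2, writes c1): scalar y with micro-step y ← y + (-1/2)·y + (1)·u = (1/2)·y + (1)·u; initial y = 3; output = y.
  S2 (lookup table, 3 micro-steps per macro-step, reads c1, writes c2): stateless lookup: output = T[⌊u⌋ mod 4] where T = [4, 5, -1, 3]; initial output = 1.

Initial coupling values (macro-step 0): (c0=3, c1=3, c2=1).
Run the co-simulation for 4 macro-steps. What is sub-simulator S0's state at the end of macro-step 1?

S0 state at macro-step 1 = 1

macro 1: S0 reads c2=1 → after 1×micro: 1; S1 reads c2=1 → after 2×micro: 9/4; S2 reads c1=3 → after 3×micro: 3 ⇒ (c0=1, c1=9/4, c2=3)
macro 2: S0 reads c2=3 → after 1×micro: 3; S1 reads c2=3 → after 2×micro: 81/16; S2 reads c1=9/4 → after 3×micro: -1 ⇒ (c0=3, c1=81/16, c2=-1)
macro 3: S0 reads c2=-1 → after 1×micro: 2; S1 reads c2=-1 → after 2×micro: -15/64; S2 reads c1=81/16 → after 3×micro: 5 ⇒ (c0=2, c1=-15/64, c2=5)
macro 4: S0 reads c2=5 → after 1×micro: 4; S1 reads c2=5 → after 2×micro: 1905/256; S2 reads c1=-15/64 → after 3×micro: 3 ⇒ (c0=4, c1=1905/256, c2=3)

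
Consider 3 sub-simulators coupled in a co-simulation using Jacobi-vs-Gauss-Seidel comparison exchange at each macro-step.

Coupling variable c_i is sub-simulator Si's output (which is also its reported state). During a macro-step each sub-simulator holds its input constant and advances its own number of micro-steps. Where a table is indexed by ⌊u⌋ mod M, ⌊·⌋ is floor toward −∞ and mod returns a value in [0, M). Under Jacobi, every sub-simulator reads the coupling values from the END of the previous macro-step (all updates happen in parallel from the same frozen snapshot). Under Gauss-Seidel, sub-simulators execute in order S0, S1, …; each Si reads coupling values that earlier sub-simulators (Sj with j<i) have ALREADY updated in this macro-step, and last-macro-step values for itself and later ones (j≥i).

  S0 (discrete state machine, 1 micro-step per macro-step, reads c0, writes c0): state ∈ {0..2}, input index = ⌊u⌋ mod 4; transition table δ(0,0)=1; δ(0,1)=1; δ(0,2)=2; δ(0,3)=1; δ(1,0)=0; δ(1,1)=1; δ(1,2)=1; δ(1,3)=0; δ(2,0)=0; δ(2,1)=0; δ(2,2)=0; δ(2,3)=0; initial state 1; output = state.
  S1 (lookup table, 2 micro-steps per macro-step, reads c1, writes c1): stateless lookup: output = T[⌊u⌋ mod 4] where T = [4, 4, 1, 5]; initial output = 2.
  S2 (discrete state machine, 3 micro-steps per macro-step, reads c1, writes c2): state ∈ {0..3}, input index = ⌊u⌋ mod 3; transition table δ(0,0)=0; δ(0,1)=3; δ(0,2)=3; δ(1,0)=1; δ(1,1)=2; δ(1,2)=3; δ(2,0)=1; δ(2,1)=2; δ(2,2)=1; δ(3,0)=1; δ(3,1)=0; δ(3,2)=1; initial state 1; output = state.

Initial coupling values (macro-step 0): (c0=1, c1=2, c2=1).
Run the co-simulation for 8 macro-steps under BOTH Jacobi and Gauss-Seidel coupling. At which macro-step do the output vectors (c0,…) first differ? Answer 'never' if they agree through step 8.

first divergence at macro-step: 1

[Jacobi] macro 1: S0 reads c0=1 → after 1×micro: 1; S1 reads c1=2 → after 2×micro: 1; S2 reads c1=2 → after 3×micro: 3 ⇒ (c0=1, c1=1, c2=3)
[Jacobi] macro 2: S0 reads c0=1 → after 1×micro: 1; S1 reads c1=1 → after 2×micro: 4; S2 reads c1=1 → after 3×micro: 0 ⇒ (c0=1, c1=4, c2=0)
[Jacobi] macro 3: S0 reads c0=1 → after 1×micro: 1; S1 reads c1=4 → after 2×micro: 4; S2 reads c1=4 → after 3×micro: 3 ⇒ (c0=1, c1=4, c2=3)
[Jacobi] macro 4: S0 reads c0=1 → after 1×micro: 1; S1 reads c1=4 → after 2×micro: 4; S2 reads c1=4 → after 3×micro: 0 ⇒ (c0=1, c1=4, c2=0)
[Jacobi] macro 5: S0 reads c0=1 → after 1×micro: 1; S1 reads c1=4 → after 2×micro: 4; S2 reads c1=4 → after 3×micro: 3 ⇒ (c0=1, c1=4, c2=3)
[Jacobi] macro 6: S0 reads c0=1 → after 1×micro: 1; S1 reads c1=4 → after 2×micro: 4; S2 reads c1=4 → after 3×micro: 0 ⇒ (c0=1, c1=4, c2=0)
[Jacobi] macro 7: S0 reads c0=1 → after 1×micro: 1; S1 reads c1=4 → after 2×micro: 4; S2 reads c1=4 → after 3×micro: 3 ⇒ (c0=1, c1=4, c2=3)
[Jacobi] macro 8: S0 reads c0=1 → after 1×micro: 1; S1 reads c1=4 → after 2×micro: 4; S2 reads c1=4 → after 3×micro: 0 ⇒ (c0=1, c1=4, c2=0)
[Gauss-Seidel] macro 1: S0 reads c0=1 → after 1×micro: 1; S1 reads c1=2 → after 2×micro: 1; S2 reads c1=1 → after 3×micro: 2 ⇒ (c0=1, c1=1, c2=2)
[Gauss-Seidel] macro 2: S0 reads c0=1 → after 1×micro: 1; S1 reads c1=1 → after 2×micro: 4; S2 reads c1=4 → after 3×micro: 2 ⇒ (c0=1, c1=4, c2=2)
[Gauss-Seidel] macro 3: S0 reads c0=1 → after 1×micro: 1; S1 reads c1=4 → after 2×micro: 4; S2 reads c1=4 → after 3×micro: 2 ⇒ (c0=1, c1=4, c2=2)
[Gauss-Seidel] macro 4: S0 reads c0=1 → after 1×micro: 1; S1 reads c1=4 → after 2×micro: 4; S2 reads c1=4 → after 3×micro: 2 ⇒ (c0=1, c1=4, c2=2)
[Gauss-Seidel] macro 5: S0 reads c0=1 → after 1×micro: 1; S1 reads c1=4 → after 2×micro: 4; S2 reads c1=4 → after 3×micro: 2 ⇒ (c0=1, c1=4, c2=2)
[Gauss-Seidel] macro 6: S0 reads c0=1 → after 1×micro: 1; S1 reads c1=4 → after 2×micro: 4; S2 reads c1=4 → after 3×micro: 2 ⇒ (c0=1, c1=4, c2=2)
[Gauss-Seidel] macro 7: S0 reads c0=1 → after 1×micro: 1; S1 reads c1=4 → after 2×micro: 4; S2 reads c1=4 → after 3×micro: 2 ⇒ (c0=1, c1=4, c2=2)
[Gauss-Seidel] macro 8: S0 reads c0=1 → after 1×micro: 1; S1 reads c1=4 → after 2×micro: 4; S2 reads c1=4 → after 3×micro: 2 ⇒ (c0=1, c1=4, c2=2)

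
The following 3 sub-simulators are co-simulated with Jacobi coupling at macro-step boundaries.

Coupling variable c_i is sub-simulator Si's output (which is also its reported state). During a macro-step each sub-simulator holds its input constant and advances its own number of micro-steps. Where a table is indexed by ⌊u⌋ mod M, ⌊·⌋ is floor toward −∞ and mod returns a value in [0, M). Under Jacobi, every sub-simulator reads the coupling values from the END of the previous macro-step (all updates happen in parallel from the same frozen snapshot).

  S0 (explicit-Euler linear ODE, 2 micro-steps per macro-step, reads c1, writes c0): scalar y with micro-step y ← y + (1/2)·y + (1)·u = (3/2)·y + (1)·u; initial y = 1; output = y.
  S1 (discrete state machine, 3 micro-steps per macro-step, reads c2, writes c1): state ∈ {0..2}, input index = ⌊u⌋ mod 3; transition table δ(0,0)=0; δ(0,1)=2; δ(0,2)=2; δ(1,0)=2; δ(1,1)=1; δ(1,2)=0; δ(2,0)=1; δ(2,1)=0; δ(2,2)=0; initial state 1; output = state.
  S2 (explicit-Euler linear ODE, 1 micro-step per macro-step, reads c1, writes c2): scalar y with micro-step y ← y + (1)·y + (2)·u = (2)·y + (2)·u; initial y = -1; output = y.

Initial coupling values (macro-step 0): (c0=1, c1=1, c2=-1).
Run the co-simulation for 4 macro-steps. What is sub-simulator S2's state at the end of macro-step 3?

S2 state at macro-step 3 = 0

macro 1: S0 reads c1=1 → after 2×micro: 19/4; S1 reads c2=-1 → after 3×micro: 0; S2 reads c1=1 → after 1×micro: 0 ⇒ (c0=19/4, c1=0, c2=0)
macro 2: S0 reads c1=0 → after 2×micro: 171/16; S1 reads c2=0 → after 3×micro: 0; S2 reads c1=0 → after 1×micro: 0 ⇒ (c0=171/16, c1=0, c2=0)
macro 3: S0 reads c1=0 → after 2×micro: 1539/64; S1 reads c2=0 → after 3×micro: 0; S2 reads c1=0 → after 1×micro: 0 ⇒ (c0=1539/64, c1=0, c2=0)
macro 4: S0 reads c1=0 → after 2×micro: 13851/256; S1 reads c2=0 → after 3×micro: 0; S2 reads c1=0 → after 1×micro: 0 ⇒ (c0=13851/256, c1=0, c2=0)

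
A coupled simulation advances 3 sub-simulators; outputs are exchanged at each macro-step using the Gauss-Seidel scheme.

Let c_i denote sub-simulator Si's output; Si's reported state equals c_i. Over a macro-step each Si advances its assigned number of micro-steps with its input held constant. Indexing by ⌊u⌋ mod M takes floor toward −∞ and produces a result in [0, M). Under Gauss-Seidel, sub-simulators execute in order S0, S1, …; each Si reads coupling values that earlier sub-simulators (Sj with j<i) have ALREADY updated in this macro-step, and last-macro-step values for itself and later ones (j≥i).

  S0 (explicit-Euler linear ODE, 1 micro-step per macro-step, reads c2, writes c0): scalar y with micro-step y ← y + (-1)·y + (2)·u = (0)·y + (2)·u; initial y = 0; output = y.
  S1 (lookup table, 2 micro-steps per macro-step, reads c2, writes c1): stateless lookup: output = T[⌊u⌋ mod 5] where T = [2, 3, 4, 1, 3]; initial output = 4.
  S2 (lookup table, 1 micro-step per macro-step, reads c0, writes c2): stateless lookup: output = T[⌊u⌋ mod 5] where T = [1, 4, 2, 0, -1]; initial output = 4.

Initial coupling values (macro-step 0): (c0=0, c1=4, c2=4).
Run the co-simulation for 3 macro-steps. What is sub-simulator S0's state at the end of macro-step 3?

macro 1: S0 reads c2=4 → after 1×micro: 8; S1 reads c2=4 → after 2×micro: 3; S2 reads c0=8 → after 1×micro: 0 ⇒ (c0=8, c1=3, c2=0)
macro 2: S0 reads c2=0 → after 1×micro: 0; S1 reads c2=0 → after 2×micro: 2; S2 reads c0=0 → after 1×micro: 1 ⇒ (c0=0, c1=2, c2=1)
macro 3: S0 reads c2=1 → after 1×micro: 2; S1 reads c2=1 → after 2×micro: 3; S2 reads c0=2 → after 1×micro: 2 ⇒ (c0=2, c1=3, c2=2)

S0 state at macro-step 3 = 2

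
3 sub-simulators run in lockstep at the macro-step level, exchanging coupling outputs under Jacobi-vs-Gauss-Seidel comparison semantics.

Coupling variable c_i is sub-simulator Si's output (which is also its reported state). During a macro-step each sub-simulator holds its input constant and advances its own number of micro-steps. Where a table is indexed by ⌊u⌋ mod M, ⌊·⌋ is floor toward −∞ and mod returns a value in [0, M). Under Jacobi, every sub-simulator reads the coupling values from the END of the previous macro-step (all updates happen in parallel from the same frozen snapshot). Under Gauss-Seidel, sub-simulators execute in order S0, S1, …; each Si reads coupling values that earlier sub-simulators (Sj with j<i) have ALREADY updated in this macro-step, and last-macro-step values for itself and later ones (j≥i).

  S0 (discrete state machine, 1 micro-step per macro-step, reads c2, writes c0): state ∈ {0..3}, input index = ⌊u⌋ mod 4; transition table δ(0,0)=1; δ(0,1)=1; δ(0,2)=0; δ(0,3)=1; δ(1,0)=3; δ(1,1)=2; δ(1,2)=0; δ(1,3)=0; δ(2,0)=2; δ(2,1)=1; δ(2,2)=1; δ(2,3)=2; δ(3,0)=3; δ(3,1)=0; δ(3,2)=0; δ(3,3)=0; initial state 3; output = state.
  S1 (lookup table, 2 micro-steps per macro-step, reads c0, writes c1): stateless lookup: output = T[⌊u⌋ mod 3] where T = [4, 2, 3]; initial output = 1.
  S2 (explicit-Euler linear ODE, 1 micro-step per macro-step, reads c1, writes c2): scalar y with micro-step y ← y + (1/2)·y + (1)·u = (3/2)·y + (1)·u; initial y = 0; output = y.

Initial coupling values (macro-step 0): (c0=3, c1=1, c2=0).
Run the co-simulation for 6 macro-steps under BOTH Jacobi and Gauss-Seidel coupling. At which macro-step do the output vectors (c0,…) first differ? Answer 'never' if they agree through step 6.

first divergence at macro-step: 1

[Jacobi] macro 1: S0 reads c2=0 → after 1×micro: 3; S1 reads c0=3 → after 2×micro: 4; S2 reads c1=1 → after 1×micro: 1 ⇒ (c0=3, c1=4, c2=1)
[Jacobi] macro 2: S0 reads c2=1 → after 1×micro: 0; S1 reads c0=3 → after 2×micro: 4; S2 reads c1=4 → after 1×micro: 11/2 ⇒ (c0=0, c1=4, c2=11/2)
[Jacobi] macro 3: S0 reads c2=11/2 → after 1×micro: 1; S1 reads c0=0 → after 2×micro: 4; S2 reads c1=4 → after 1×micro: 49/4 ⇒ (c0=1, c1=4, c2=49/4)
[Jacobi] macro 4: S0 reads c2=49/4 → after 1×micro: 3; S1 reads c0=1 → after 2×micro: 2; S2 reads c1=4 → after 1×micro: 179/8 ⇒ (c0=3, c1=2, c2=179/8)
[Jacobi] macro 5: S0 reads c2=179/8 → after 1×micro: 0; S1 reads c0=3 → after 2×micro: 4; S2 reads c1=2 → after 1×micro: 569/16 ⇒ (c0=0, c1=4, c2=569/16)
[Jacobi] macro 6: S0 reads c2=569/16 → after 1×micro: 1; S1 reads c0=0 → after 2×micro: 4; S2 reads c1=4 → after 1×micro: 1835/32 ⇒ (c0=1, c1=4, c2=1835/32)
[Gauss-Seidel] macro 1: S0 reads c2=0 → after 1×micro: 3; S1 reads c0=3 → after 2×micro: 4; S2 reads c1=4 → after 1×micro: 4 ⇒ (c0=3, c1=4, c2=4)
[Gauss-Seidel] macro 2: S0 reads c2=4 → after 1×micro: 3; S1 reads c0=3 → after 2×micro: 4; S2 reads c1=4 → after 1×micro: 10 ⇒ (c0=3, c1=4, c2=10)
[Gauss-Seidel] macro 3: S0 reads c2=10 → after 1×micro: 0; S1 reads c0=0 → after 2×micro: 4; S2 reads c1=4 → after 1×micro: 19 ⇒ (c0=0, c1=4, c2=19)
[Gauss-Seidel] macro 4: S0 reads c2=19 → after 1×micro: 1; S1 reads c0=1 → after 2×micro: 2; S2 reads c1=2 → after 1×micro: 61/2 ⇒ (c0=1, c1=2, c2=61/2)
[Gauss-Seidel] macro 5: S0 reads c2=61/2 → after 1×micro: 0; S1 reads c0=0 → after 2×micro: 4; S2 reads c1=4 → after 1×micro: 199/4 ⇒ (c0=0, c1=4, c2=199/4)
[Gauss-Seidel] macro 6: S0 reads c2=199/4 → after 1×micro: 1; S1 reads c0=1 → after 2×micro: 2; S2 reads c1=2 → after 1×micro: 613/8 ⇒ (c0=1, c1=2, c2=613/8)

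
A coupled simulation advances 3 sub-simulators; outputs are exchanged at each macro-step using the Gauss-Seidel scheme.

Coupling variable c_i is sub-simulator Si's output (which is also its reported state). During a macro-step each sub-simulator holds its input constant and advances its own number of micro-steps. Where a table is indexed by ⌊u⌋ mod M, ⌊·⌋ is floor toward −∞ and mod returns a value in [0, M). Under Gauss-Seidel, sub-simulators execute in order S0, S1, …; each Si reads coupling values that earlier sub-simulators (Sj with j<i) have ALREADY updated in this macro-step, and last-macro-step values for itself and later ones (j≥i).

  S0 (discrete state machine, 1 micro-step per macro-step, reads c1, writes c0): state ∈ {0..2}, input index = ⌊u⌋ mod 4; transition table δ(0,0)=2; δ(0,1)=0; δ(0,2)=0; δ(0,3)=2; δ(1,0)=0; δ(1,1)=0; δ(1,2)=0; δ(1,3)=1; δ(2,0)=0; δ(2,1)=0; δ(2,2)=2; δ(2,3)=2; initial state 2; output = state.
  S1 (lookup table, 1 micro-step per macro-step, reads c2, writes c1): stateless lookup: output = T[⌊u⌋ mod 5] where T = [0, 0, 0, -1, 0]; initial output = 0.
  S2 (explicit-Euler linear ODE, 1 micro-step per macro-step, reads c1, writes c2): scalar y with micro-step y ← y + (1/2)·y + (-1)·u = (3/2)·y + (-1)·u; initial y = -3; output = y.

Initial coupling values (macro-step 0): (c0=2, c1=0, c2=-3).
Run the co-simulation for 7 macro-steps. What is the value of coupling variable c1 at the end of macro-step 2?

macro 1: S0 reads c1=0 → after 1×micro: 0; S1 reads c2=-3 → after 1×micro: 0; S2 reads c1=0 → after 1×micro: -9/2 ⇒ (c0=0, c1=0, c2=-9/2)
macro 2: S0 reads c1=0 → after 1×micro: 2; S1 reads c2=-9/2 → after 1×micro: 0; S2 reads c1=0 → after 1×micro: -27/4 ⇒ (c0=2, c1=0, c2=-27/4)
macro 3: S0 reads c1=0 → after 1×micro: 0; S1 reads c2=-27/4 → after 1×micro: -1; S2 reads c1=-1 → after 1×micro: -73/8 ⇒ (c0=0, c1=-1, c2=-73/8)
macro 4: S0 reads c1=-1 → after 1×micro: 2; S1 reads c2=-73/8 → after 1×micro: 0; S2 reads c1=0 → after 1×micro: -219/16 ⇒ (c0=2, c1=0, c2=-219/16)
macro 5: S0 reads c1=0 → after 1×micro: 0; S1 reads c2=-219/16 → after 1×micro: 0; S2 reads c1=0 → after 1×micro: -657/32 ⇒ (c0=0, c1=0, c2=-657/32)
macro 6: S0 reads c1=0 → after 1×micro: 2; S1 reads c2=-657/32 → after 1×micro: 0; S2 reads c1=0 → after 1×micro: -1971/64 ⇒ (c0=2, c1=0, c2=-1971/64)
macro 7: S0 reads c1=0 → after 1×micro: 0; S1 reads c2=-1971/64 → after 1×micro: 0; S2 reads c1=0 → after 1×micro: -5913/128 ⇒ (c0=0, c1=0, c2=-5913/128)

c1 at macro-step 2 = 0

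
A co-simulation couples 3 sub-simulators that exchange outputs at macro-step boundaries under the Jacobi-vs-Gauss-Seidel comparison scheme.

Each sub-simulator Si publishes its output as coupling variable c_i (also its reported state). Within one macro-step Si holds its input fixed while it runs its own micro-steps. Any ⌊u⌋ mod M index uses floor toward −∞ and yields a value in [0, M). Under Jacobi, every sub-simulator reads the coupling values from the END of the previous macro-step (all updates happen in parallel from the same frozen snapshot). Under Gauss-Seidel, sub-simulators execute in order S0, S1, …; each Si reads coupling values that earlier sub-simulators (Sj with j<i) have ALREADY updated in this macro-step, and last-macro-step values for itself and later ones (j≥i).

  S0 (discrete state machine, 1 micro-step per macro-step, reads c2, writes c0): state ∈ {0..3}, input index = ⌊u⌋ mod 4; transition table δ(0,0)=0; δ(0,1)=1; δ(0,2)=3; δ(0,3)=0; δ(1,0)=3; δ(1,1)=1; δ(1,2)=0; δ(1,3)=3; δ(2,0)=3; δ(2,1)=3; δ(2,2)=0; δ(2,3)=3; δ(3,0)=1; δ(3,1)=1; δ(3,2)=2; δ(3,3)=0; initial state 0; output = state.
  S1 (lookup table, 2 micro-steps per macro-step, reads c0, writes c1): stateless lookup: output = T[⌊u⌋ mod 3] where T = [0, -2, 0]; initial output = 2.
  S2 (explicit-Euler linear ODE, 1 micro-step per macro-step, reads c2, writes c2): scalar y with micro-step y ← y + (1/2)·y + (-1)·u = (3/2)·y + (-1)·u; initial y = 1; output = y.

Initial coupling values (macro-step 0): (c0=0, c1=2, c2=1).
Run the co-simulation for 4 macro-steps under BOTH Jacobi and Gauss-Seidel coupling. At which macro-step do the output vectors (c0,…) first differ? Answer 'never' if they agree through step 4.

first divergence at macro-step: 1

[Jacobi] macro 1: S0 reads c2=1 → after 1×micro: 1; S1 reads c0=0 → after 2×micro: 0; S2 reads c2=1 → after 1×micro: 1/2 ⇒ (c0=1, c1=0, c2=1/2)
[Jacobi] macro 2: S0 reads c2=1/2 → after 1×micro: 3; S1 reads c0=1 → after 2×micro: -2; S2 reads c2=1/2 → after 1×micro: 1/4 ⇒ (c0=3, c1=-2, c2=1/4)
[Jacobi] macro 3: S0 reads c2=1/4 → after 1×micro: 1; S1 reads c0=3 → after 2×micro: 0; S2 reads c2=1/4 → after 1×micro: 1/8 ⇒ (c0=1, c1=0, c2=1/8)
[Jacobi] macro 4: S0 reads c2=1/8 → after 1×micro: 3; S1 reads c0=1 → after 2×micro: -2; S2 reads c2=1/8 → after 1×micro: 1/16 ⇒ (c0=3, c1=-2, c2=1/16)
[Gauss-Seidel] macro 1: S0 reads c2=1 → after 1×micro: 1; S1 reads c0=1 → after 2×micro: -2; S2 reads c2=1 → after 1×micro: 1/2 ⇒ (c0=1, c1=-2, c2=1/2)
[Gauss-Seidel] macro 2: S0 reads c2=1/2 → after 1×micro: 3; S1 reads c0=3 → after 2×micro: 0; S2 reads c2=1/2 → after 1×micro: 1/4 ⇒ (c0=3, c1=0, c2=1/4)
[Gauss-Seidel] macro 3: S0 reads c2=1/4 → after 1×micro: 1; S1 reads c0=1 → after 2×micro: -2; S2 reads c2=1/4 → after 1×micro: 1/8 ⇒ (c0=1, c1=-2, c2=1/8)
[Gauss-Seidel] macro 4: S0 reads c2=1/8 → after 1×micro: 3; S1 reads c0=3 → after 2×micro: 0; S2 reads c2=1/8 → after 1×micro: 1/16 ⇒ (c0=3, c1=0, c2=1/16)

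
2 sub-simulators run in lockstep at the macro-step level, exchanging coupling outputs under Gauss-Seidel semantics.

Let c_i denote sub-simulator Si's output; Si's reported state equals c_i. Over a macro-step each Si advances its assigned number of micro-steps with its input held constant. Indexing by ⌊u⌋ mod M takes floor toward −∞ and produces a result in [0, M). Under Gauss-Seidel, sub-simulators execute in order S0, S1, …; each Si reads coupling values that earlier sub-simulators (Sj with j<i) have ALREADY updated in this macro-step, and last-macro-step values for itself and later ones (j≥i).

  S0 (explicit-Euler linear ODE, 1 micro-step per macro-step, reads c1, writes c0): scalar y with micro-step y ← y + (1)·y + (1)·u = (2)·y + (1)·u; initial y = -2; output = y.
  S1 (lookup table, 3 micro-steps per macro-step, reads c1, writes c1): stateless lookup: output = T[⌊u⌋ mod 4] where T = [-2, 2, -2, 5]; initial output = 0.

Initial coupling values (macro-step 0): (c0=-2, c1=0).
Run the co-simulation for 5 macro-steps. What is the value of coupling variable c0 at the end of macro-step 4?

macro 1: S0 reads c1=0 → after 1×micro: -4; S1 reads c1=0 → after 3×micro: -2 ⇒ (c0=-4, c1=-2)
macro 2: S0 reads c1=-2 → after 1×micro: -10; S1 reads c1=-2 → after 3×micro: -2 ⇒ (c0=-10, c1=-2)
macro 3: S0 reads c1=-2 → after 1×micro: -22; S1 reads c1=-2 → after 3×micro: -2 ⇒ (c0=-22, c1=-2)
macro 4: S0 reads c1=-2 → after 1×micro: -46; S1 reads c1=-2 → after 3×micro: -2 ⇒ (c0=-46, c1=-2)
macro 5: S0 reads c1=-2 → after 1×micro: -94; S1 reads c1=-2 → after 3×micro: -2 ⇒ (c0=-94, c1=-2)

c0 at macro-step 4 = -46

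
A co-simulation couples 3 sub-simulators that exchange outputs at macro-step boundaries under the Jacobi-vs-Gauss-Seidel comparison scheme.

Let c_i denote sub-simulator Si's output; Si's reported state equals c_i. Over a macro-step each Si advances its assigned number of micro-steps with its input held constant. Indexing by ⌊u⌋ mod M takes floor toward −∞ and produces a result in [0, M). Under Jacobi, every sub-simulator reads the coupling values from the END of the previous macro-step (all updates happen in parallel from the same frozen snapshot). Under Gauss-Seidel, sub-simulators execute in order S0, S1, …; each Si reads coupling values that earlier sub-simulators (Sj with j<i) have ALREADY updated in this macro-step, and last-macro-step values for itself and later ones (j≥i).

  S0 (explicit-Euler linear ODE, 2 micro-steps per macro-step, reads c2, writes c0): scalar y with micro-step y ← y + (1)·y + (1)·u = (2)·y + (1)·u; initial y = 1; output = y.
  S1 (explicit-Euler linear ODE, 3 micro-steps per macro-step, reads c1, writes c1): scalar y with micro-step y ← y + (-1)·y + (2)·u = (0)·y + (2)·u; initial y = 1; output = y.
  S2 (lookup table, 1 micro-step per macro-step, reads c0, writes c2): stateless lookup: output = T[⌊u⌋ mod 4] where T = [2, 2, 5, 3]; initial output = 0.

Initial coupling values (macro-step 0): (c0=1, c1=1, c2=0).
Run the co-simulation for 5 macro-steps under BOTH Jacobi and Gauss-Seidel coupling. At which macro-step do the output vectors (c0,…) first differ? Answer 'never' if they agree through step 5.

[Jacobi] macro 1: S0 reads c2=0 → after 2×micro: 4; S1 reads c1=1 → after 3×micro: 2; S2 reads c0=1 → after 1×micro: 2 ⇒ (c0=4, c1=2, c2=2)
[Jacobi] macro 2: S0 reads c2=2 → after 2×micro: 22; S1 reads c1=2 → after 3×micro: 4; S2 reads c0=4 → after 1×micro: 2 ⇒ (c0=22, c1=4, c2=2)
[Jacobi] macro 3: S0 reads c2=2 → after 2×micro: 94; S1 reads c1=4 → after 3×micro: 8; S2 reads c0=22 → after 1×micro: 5 ⇒ (c0=94, c1=8, c2=5)
[Jacobi] macro 4: S0 reads c2=5 → after 2×micro: 391; S1 reads c1=8 → after 3×micro: 16; S2 reads c0=94 → after 1×micro: 5 ⇒ (c0=391, c1=16, c2=5)
[Jacobi] macro 5: S0 reads c2=5 → after 2×micro: 1579; S1 reads c1=16 → after 3×micro: 32; S2 reads c0=391 → after 1×micro: 3 ⇒ (c0=1579, c1=32, c2=3)
[Gauss-Seidel] macro 1: S0 reads c2=0 → after 2×micro: 4; S1 reads c1=1 → after 3×micro: 2; S2 reads c0=4 → after 1×micro: 2 ⇒ (c0=4, c1=2, c2=2)
[Gauss-Seidel] macro 2: S0 reads c2=2 → after 2×micro: 22; S1 reads c1=2 → after 3×micro: 4; S2 reads c0=22 → after 1×micro: 5 ⇒ (c0=22, c1=4, c2=5)
[Gauss-Seidel] macro 3: S0 reads c2=5 → after 2×micro: 103; S1 reads c1=4 → after 3×micro: 8; S2 reads c0=103 → after 1×micro: 3 ⇒ (c0=103, c1=8, c2=3)
[Gauss-Seidel] macro 4: S0 reads c2=3 → after 2×micro: 421; S1 reads c1=8 → after 3×micro: 16; S2 reads c0=421 → after 1×micro: 2 ⇒ (c0=421, c1=16, c2=2)
[Gauss-Seidel] macro 5: S0 reads c2=2 → after 2×micro: 1690; S1 reads c1=16 → after 3×micro: 32; S2 reads c0=1690 → after 1×micro: 5 ⇒ (c0=1690, c1=32, c2=5)

first divergence at macro-step: 2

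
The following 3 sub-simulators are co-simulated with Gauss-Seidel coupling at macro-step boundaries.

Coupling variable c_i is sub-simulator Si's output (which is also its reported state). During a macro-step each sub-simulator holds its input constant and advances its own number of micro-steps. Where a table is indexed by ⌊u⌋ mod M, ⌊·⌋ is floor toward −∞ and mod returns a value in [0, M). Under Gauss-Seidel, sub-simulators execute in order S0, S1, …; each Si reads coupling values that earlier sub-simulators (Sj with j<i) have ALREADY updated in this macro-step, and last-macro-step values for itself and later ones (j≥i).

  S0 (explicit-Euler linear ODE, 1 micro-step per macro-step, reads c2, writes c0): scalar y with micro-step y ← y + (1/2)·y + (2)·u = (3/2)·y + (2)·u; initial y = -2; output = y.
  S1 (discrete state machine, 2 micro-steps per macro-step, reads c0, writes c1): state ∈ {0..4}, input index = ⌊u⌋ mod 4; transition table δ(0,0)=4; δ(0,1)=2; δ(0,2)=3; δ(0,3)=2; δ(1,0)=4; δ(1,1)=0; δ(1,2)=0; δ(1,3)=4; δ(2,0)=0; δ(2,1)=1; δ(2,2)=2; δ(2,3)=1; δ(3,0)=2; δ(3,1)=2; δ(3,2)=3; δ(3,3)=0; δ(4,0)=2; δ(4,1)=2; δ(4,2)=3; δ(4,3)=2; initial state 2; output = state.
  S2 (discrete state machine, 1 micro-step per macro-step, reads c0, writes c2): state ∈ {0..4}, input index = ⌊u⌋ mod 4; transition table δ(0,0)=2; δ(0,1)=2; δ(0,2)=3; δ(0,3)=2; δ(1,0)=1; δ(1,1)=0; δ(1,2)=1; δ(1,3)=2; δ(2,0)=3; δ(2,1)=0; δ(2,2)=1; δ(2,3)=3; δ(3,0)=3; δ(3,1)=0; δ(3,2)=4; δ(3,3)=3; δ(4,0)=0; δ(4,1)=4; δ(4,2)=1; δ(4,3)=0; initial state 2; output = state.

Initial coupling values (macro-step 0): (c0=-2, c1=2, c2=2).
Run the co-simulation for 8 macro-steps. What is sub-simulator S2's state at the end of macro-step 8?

S2 state at macro-step 8 = 3

macro 1: S0 reads c2=2 → after 1×micro: 1; S1 reads c0=1 → after 2×micro: 0; S2 reads c0=1 → after 1×micro: 0 ⇒ (c0=1, c1=0, c2=0)
macro 2: S0 reads c2=0 → after 1×micro: 3/2; S1 reads c0=3/2 → after 2×micro: 1; S2 reads c0=3/2 → after 1×micro: 2 ⇒ (c0=3/2, c1=1, c2=2)
macro 3: S0 reads c2=2 → after 1×micro: 25/4; S1 reads c0=25/4 → after 2×micro: 3; S2 reads c0=25/4 → after 1×micro: 1 ⇒ (c0=25/4, c1=3, c2=1)
macro 4: S0 reads c2=1 → after 1×micro: 91/8; S1 reads c0=91/8 → after 2×micro: 2; S2 reads c0=91/8 → after 1×micro: 2 ⇒ (c0=91/8, c1=2, c2=2)
macro 5: S0 reads c2=2 → after 1×micro: 337/16; S1 reads c0=337/16 → after 2×micro: 0; S2 reads c0=337/16 → after 1×micro: 0 ⇒ (c0=337/16, c1=0, c2=0)
macro 6: S0 reads c2=0 → after 1×micro: 1011/32; S1 reads c0=1011/32 → after 2×micro: 1; S2 reads c0=1011/32 → after 1×micro: 2 ⇒ (c0=1011/32, c1=1, c2=2)
macro 7: S0 reads c2=2 → after 1×micro: 3289/64; S1 reads c0=3289/64 → after 2×micro: 2; S2 reads c0=3289/64 → after 1×micro: 3 ⇒ (c0=3289/64, c1=2, c2=3)
macro 8: S0 reads c2=3 → after 1×micro: 10635/128; S1 reads c0=10635/128 → after 2×micro: 4; S2 reads c0=10635/128 → after 1×micro: 3 ⇒ (c0=10635/128, c1=4, c2=3)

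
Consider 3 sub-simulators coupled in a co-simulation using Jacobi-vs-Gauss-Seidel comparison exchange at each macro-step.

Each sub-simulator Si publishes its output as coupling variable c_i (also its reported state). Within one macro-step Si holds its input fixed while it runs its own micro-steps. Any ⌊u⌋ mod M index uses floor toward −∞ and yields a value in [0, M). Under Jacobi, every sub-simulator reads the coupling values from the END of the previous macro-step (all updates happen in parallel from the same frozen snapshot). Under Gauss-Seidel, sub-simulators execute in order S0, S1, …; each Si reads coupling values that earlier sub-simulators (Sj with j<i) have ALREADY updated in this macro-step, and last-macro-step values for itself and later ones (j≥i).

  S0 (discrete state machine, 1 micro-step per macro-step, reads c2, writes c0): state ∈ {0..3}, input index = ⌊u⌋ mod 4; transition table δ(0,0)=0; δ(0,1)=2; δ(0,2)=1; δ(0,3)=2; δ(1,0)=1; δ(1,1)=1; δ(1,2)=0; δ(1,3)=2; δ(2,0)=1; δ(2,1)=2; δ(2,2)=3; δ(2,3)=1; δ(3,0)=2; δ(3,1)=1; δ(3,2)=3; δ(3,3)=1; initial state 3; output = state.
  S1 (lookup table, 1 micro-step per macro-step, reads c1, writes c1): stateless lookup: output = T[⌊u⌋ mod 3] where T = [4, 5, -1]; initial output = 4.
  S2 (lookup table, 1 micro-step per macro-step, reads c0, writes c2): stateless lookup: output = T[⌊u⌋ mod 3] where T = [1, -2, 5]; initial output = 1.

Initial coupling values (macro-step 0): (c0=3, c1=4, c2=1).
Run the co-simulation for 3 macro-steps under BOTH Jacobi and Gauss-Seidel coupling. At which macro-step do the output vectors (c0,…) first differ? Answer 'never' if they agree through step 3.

[Jacobi] macro 1: S0 reads c2=1 → after 1×micro: 1; S1 reads c1=4 → after 1×micro: 5; S2 reads c0=3 → after 1×micro: 1 ⇒ (c0=1, c1=5, c2=1)
[Jacobi] macro 2: S0 reads c2=1 → after 1×micro: 1; S1 reads c1=5 → after 1×micro: -1; S2 reads c0=1 → after 1×micro: -2 ⇒ (c0=1, c1=-1, c2=-2)
[Jacobi] macro 3: S0 reads c2=-2 → after 1×micro: 0; S1 reads c1=-1 → after 1×micro: -1; S2 reads c0=1 → after 1×micro: -2 ⇒ (c0=0, c1=-1, c2=-2)
[Gauss-Seidel] macro 1: S0 reads c2=1 → after 1×micro: 1; S1 reads c1=4 → after 1×micro: 5; S2 reads c0=1 → after 1×micro: -2 ⇒ (c0=1, c1=5, c2=-2)
[Gauss-Seidel] macro 2: S0 reads c2=-2 → after 1×micro: 0; S1 reads c1=5 → after 1×micro: -1; S2 reads c0=0 → after 1×micro: 1 ⇒ (c0=0, c1=-1, c2=1)
[Gauss-Seidel] macro 3: S0 reads c2=1 → after 1×micro: 2; S1 reads c1=-1 → after 1×micro: -1; S2 reads c0=2 → after 1×micro: 5 ⇒ (c0=2, c1=-1, c2=5)

first divergence at macro-step: 1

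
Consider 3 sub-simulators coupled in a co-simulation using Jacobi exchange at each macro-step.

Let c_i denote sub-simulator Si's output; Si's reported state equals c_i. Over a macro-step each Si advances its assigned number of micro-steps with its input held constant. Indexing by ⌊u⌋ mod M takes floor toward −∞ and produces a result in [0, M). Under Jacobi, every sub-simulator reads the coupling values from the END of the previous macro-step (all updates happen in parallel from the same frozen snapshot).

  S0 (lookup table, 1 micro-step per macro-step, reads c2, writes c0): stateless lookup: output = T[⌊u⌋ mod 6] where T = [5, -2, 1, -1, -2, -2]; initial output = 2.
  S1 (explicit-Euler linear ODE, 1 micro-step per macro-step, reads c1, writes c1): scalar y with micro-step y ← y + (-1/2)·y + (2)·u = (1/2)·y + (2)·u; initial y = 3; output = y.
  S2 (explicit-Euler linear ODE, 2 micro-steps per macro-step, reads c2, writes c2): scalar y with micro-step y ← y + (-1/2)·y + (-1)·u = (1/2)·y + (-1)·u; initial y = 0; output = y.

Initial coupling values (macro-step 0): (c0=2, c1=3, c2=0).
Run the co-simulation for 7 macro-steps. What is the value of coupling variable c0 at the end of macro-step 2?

macro 1: S0 reads c2=0 → after 1×micro: 5; S1 reads c1=3 → after 1×micro: 15/2; S2 reads c2=0 → after 2×micro: 0 ⇒ (c0=5, c1=15/2, c2=0)
macro 2: S0 reads c2=0 → after 1×micro: 5; S1 reads c1=15/2 → after 1×micro: 75/4; S2 reads c2=0 → after 2×micro: 0 ⇒ (c0=5, c1=75/4, c2=0)
macro 3: S0 reads c2=0 → after 1×micro: 5; S1 reads c1=75/4 → after 1×micro: 375/8; S2 reads c2=0 → after 2×micro: 0 ⇒ (c0=5, c1=375/8, c2=0)
macro 4: S0 reads c2=0 → after 1×micro: 5; S1 reads c1=375/8 → after 1×micro: 1875/16; S2 reads c2=0 → after 2×micro: 0 ⇒ (c0=5, c1=1875/16, c2=0)
macro 5: S0 reads c2=0 → after 1×micro: 5; S1 reads c1=1875/16 → after 1×micro: 9375/32; S2 reads c2=0 → after 2×micro: 0 ⇒ (c0=5, c1=9375/32, c2=0)
macro 6: S0 reads c2=0 → after 1×micro: 5; S1 reads c1=9375/32 → after 1×micro: 46875/64; S2 reads c2=0 → after 2×micro: 0 ⇒ (c0=5, c1=46875/64, c2=0)
macro 7: S0 reads c2=0 → after 1×micro: 5; S1 reads c1=46875/64 → after 1×micro: 234375/128; S2 reads c2=0 → after 2×micro: 0 ⇒ (c0=5, c1=234375/128, c2=0)

c0 at macro-step 2 = 5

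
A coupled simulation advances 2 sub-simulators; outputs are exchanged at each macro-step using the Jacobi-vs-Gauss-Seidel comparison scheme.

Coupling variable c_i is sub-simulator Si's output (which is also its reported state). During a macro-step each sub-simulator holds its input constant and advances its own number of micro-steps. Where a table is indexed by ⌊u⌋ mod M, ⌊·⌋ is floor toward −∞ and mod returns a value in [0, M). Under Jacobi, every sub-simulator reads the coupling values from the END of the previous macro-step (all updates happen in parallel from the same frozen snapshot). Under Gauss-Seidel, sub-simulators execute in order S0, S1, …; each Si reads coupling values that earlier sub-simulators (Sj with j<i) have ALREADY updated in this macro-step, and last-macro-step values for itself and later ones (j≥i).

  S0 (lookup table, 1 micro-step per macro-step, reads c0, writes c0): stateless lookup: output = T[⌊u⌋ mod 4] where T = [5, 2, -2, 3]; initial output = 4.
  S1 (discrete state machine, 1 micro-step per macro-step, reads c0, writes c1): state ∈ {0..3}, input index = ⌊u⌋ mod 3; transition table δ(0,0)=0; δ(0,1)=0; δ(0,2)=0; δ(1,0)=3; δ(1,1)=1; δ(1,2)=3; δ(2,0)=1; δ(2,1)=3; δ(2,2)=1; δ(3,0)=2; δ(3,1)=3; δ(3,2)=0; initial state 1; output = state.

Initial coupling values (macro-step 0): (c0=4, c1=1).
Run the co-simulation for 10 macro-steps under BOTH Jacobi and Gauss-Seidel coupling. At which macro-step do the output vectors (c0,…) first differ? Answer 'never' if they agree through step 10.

[Jacobi] macro 1: S0 reads c0=4 → after 1×micro: 5; S1 reads c0=4 → after 1×micro: 1 ⇒ (c0=5, c1=1)
[Jacobi] macro 2: S0 reads c0=5 → after 1×micro: 2; S1 reads c0=5 → after 1×micro: 3 ⇒ (c0=2, c1=3)
[Jacobi] macro 3: S0 reads c0=2 → after 1×micro: -2; S1 reads c0=2 → after 1×micro: 0 ⇒ (c0=-2, c1=0)
[Jacobi] macro 4: S0 reads c0=-2 → after 1×micro: -2; S1 reads c0=-2 → after 1×micro: 0 ⇒ (c0=-2, c1=0)
[Jacobi] macro 5: S0 reads c0=-2 → after 1×micro: -2; S1 reads c0=-2 → after 1×micro: 0 ⇒ (c0=-2, c1=0)
[Jacobi] macro 6: S0 reads c0=-2 → after 1×micro: -2; S1 reads c0=-2 → after 1×micro: 0 ⇒ (c0=-2, c1=0)
[Jacobi] macro 7: S0 reads c0=-2 → after 1×micro: -2; S1 reads c0=-2 → after 1×micro: 0 ⇒ (c0=-2, c1=0)
[Jacobi] macro 8: S0 reads c0=-2 → after 1×micro: -2; S1 reads c0=-2 → after 1×micro: 0 ⇒ (c0=-2, c1=0)
[Jacobi] macro 9: S0 reads c0=-2 → after 1×micro: -2; S1 reads c0=-2 → after 1×micro: 0 ⇒ (c0=-2, c1=0)
[Jacobi] macro 10: S0 reads c0=-2 → after 1×micro: -2; S1 reads c0=-2 → after 1×micro: 0 ⇒ (c0=-2, c1=0)
[Gauss-Seidel] macro 1: S0 reads c0=4 → after 1×micro: 5; S1 reads c0=5 → after 1×micro: 3 ⇒ (c0=5, c1=3)
[Gauss-Seidel] macro 2: S0 reads c0=5 → after 1×micro: 2; S1 reads c0=2 → after 1×micro: 0 ⇒ (c0=2, c1=0)
[Gauss-Seidel] macro 3: S0 reads c0=2 → after 1×micro: -2; S1 reads c0=-2 → after 1×micro: 0 ⇒ (c0=-2, c1=0)
[Gauss-Seidel] macro 4: S0 reads c0=-2 → after 1×micro: -2; S1 reads c0=-2 → after 1×micro: 0 ⇒ (c0=-2, c1=0)
[Gauss-Seidel] macro 5: S0 reads c0=-2 → after 1×micro: -2; S1 reads c0=-2 → after 1×micro: 0 ⇒ (c0=-2, c1=0)
[Gauss-Seidel] macro 6: S0 reads c0=-2 → after 1×micro: -2; S1 reads c0=-2 → after 1×micro: 0 ⇒ (c0=-2, c1=0)
[Gauss-Seidel] macro 7: S0 reads c0=-2 → after 1×micro: -2; S1 reads c0=-2 → after 1×micro: 0 ⇒ (c0=-2, c1=0)
[Gauss-Seidel] macro 8: S0 reads c0=-2 → after 1×micro: -2; S1 reads c0=-2 → after 1×micro: 0 ⇒ (c0=-2, c1=0)
[Gauss-Seidel] macro 9: S0 reads c0=-2 → after 1×micro: -2; S1 reads c0=-2 → after 1×micro: 0 ⇒ (c0=-2, c1=0)
[Gauss-Seidel] macro 10: S0 reads c0=-2 → after 1×micro: -2; S1 reads c0=-2 → after 1×micro: 0 ⇒ (c0=-2, c1=0)

first divergence at macro-step: 1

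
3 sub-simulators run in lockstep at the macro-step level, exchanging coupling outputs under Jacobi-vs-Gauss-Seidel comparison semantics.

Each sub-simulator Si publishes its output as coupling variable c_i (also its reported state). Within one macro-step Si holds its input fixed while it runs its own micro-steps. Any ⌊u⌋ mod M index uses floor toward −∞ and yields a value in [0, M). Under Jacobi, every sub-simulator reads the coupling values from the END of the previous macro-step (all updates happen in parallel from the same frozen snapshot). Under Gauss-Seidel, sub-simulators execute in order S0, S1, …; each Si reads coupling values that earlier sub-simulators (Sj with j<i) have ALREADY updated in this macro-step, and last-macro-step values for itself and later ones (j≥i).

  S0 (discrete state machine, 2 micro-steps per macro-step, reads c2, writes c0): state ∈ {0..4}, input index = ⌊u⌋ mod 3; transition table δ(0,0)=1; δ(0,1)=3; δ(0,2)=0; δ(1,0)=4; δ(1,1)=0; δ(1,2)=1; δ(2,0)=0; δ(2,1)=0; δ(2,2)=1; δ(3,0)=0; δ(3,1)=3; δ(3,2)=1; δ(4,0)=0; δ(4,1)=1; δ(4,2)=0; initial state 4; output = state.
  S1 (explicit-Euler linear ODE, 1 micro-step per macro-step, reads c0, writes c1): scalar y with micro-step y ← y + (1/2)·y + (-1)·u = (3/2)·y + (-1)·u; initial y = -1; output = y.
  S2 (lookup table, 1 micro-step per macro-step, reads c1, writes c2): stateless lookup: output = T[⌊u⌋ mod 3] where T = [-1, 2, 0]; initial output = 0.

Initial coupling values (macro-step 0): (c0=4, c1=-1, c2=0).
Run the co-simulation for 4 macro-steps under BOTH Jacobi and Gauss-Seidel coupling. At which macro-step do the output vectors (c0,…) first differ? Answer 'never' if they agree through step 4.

[Jacobi] macro 1: S0 reads c2=0 → after 2×micro: 1; S1 reads c0=4 → after 1×micro: -11/2; S2 reads c1=-1 → after 1×micro: 0 ⇒ (c0=1, c1=-11/2, c2=0)
[Jacobi] macro 2: S0 reads c2=0 → after 2×micro: 0; S1 reads c0=1 → after 1×micro: -37/4; S2 reads c1=-11/2 → after 1×micro: -1 ⇒ (c0=0, c1=-37/4, c2=-1)
[Jacobi] macro 3: S0 reads c2=-1 → after 2×micro: 0; S1 reads c0=0 → after 1×micro: -111/8; S2 reads c1=-37/4 → after 1×micro: 0 ⇒ (c0=0, c1=-111/8, c2=0)
[Jacobi] macro 4: S0 reads c2=0 → after 2×micro: 4; S1 reads c0=0 → after 1×micro: -333/16; S2 reads c1=-111/8 → after 1×micro: 2 ⇒ (c0=4, c1=-333/16, c2=2)
[Gauss-Seidel] macro 1: S0 reads c2=0 → after 2×micro: 1; S1 reads c0=1 → after 1×micro: -5/2; S2 reads c1=-5/2 → after 1×micro: -1 ⇒ (c0=1, c1=-5/2, c2=-1)
[Gauss-Seidel] macro 2: S0 reads c2=-1 → after 2×micro: 1; S1 reads c0=1 → after 1×micro: -19/4; S2 reads c1=-19/4 → after 1×micro: 2 ⇒ (c0=1, c1=-19/4, c2=2)
[Gauss-Seidel] macro 3: S0 reads c2=2 → after 2×micro: 1; S1 reads c0=1 → after 1×micro: -65/8; S2 reads c1=-65/8 → after 1×micro: -1 ⇒ (c0=1, c1=-65/8, c2=-1)
[Gauss-Seidel] macro 4: S0 reads c2=-1 → after 2×micro: 1; S1 reads c0=1 → after 1×micro: -211/16; S2 reads c1=-211/16 → after 1×micro: 2 ⇒ (c0=1, c1=-211/16, c2=2)

first divergence at macro-step: 1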